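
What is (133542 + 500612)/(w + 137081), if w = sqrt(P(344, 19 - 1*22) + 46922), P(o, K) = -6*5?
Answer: 86930464474/18791153669 - 1268308*sqrt(11723)/18791153669 ≈ 4.6188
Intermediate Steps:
P(o, K) = -30
w = 2*sqrt(11723) (w = sqrt(-30 + 46922) = sqrt(46892) = 2*sqrt(11723) ≈ 216.55)
(133542 + 500612)/(w + 137081) = (133542 + 500612)/(2*sqrt(11723) + 137081) = 634154/(137081 + 2*sqrt(11723))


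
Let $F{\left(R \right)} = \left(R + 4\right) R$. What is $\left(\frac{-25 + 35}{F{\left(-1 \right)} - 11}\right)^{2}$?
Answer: $\frac{25}{49} \approx 0.5102$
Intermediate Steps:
$F{\left(R \right)} = R \left(4 + R\right)$ ($F{\left(R \right)} = \left(4 + R\right) R = R \left(4 + R\right)$)
$\left(\frac{-25 + 35}{F{\left(-1 \right)} - 11}\right)^{2} = \left(\frac{-25 + 35}{- (4 - 1) - 11}\right)^{2} = \left(\frac{10}{\left(-1\right) 3 - 11}\right)^{2} = \left(\frac{10}{-3 - 11}\right)^{2} = \left(\frac{10}{-14}\right)^{2} = \left(10 \left(- \frac{1}{14}\right)\right)^{2} = \left(- \frac{5}{7}\right)^{2} = \frac{25}{49}$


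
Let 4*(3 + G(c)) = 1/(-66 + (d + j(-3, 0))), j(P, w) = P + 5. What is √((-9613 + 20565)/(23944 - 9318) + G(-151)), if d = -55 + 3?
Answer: I*√1621571493165/848308 ≈ 1.5011*I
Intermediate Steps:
j(P, w) = 5 + P
d = -52
G(c) = -1393/464 (G(c) = -3 + 1/(4*(-66 + (-52 + (5 - 3)))) = -3 + 1/(4*(-66 + (-52 + 2))) = -3 + 1/(4*(-66 - 50)) = -3 + (¼)/(-116) = -3 + (¼)*(-1/116) = -3 - 1/464 = -1393/464)
√((-9613 + 20565)/(23944 - 9318) + G(-151)) = √((-9613 + 20565)/(23944 - 9318) - 1393/464) = √(10952/14626 - 1393/464) = √(10952*(1/14626) - 1393/464) = √(5476/7313 - 1393/464) = √(-7646145/3393232) = I*√1621571493165/848308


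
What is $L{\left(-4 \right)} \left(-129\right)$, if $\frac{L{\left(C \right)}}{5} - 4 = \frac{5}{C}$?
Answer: $- \frac{7095}{4} \approx -1773.8$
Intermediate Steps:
$L{\left(C \right)} = 20 + \frac{25}{C}$ ($L{\left(C \right)} = 20 + 5 \frac{5}{C} = 20 + \frac{25}{C}$)
$L{\left(-4 \right)} \left(-129\right) = \left(20 + \frac{25}{-4}\right) \left(-129\right) = \left(20 + 25 \left(- \frac{1}{4}\right)\right) \left(-129\right) = \left(20 - \frac{25}{4}\right) \left(-129\right) = \frac{55}{4} \left(-129\right) = - \frac{7095}{4}$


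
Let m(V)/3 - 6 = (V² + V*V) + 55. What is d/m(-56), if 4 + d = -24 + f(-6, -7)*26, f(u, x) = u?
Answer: -184/18999 ≈ -0.0096847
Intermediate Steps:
m(V) = 183 + 6*V² (m(V) = 18 + 3*((V² + V*V) + 55) = 18 + 3*((V² + V²) + 55) = 18 + 3*(2*V² + 55) = 18 + 3*(55 + 2*V²) = 18 + (165 + 6*V²) = 183 + 6*V²)
d = -184 (d = -4 + (-24 - 6*26) = -4 + (-24 - 156) = -4 - 180 = -184)
d/m(-56) = -184/(183 + 6*(-56)²) = -184/(183 + 6*3136) = -184/(183 + 18816) = -184/18999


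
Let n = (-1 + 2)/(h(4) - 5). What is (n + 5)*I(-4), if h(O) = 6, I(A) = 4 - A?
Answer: 48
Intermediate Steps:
n = 1 (n = (-1 + 2)/(6 - 5) = 1/1 = 1*1 = 1)
(n + 5)*I(-4) = (1 + 5)*(4 - 1*(-4)) = 6*(4 + 4) = 6*8 = 48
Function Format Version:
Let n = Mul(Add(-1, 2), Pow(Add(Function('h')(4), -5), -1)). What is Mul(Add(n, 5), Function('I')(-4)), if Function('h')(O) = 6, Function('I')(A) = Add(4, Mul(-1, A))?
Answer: 48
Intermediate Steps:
n = 1 (n = Mul(Add(-1, 2), Pow(Add(6, -5), -1)) = Mul(1, Pow(1, -1)) = Mul(1, 1) = 1)
Mul(Add(n, 5), Function('I')(-4)) = Mul(Add(1, 5), Add(4, Mul(-1, -4))) = Mul(6, Add(4, 4)) = Mul(6, 8) = 48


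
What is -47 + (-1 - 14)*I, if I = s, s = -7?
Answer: 58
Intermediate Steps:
I = -7
-47 + (-1 - 14)*I = -47 + (-1 - 14)*(-7) = -47 - 15*(-7) = -47 + 105 = 58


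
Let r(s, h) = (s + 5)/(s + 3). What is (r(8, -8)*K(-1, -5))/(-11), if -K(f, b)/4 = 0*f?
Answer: 0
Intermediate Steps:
K(f, b) = 0 (K(f, b) = -0*f = -4*0 = 0)
r(s, h) = (5 + s)/(3 + s)
(r(8, -8)*K(-1, -5))/(-11) = (((5 + 8)/(3 + 8))*0)/(-11) = ((13/11)*0)*(-1/11) = 0*(-1/11) = 0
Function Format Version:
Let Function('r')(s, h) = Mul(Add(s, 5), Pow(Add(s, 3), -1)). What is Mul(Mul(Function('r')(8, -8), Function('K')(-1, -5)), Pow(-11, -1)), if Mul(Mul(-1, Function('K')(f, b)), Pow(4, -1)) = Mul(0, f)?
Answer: 0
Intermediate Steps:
Function('K')(f, b) = 0 (Function('K')(f, b) = Mul(-4, Mul(0, f)) = Mul(-4, 0) = 0)
Function('r')(s, h) = Mul(Pow(Add(3, s), -1), Add(5, s)) (Function('r')(s, h) = Mul(Add(5, s), Pow(Add(3, s), -1)) = Mul(Pow(Add(3, s), -1), Add(5, s)))
Mul(Mul(Function('r')(8, -8), Function('K')(-1, -5)), Pow(-11, -1)) = Mul(Mul(Mul(Pow(Add(3, 8), -1), Add(5, 8)), 0), Pow(-11, -1)) = Mul(Mul(Mul(Pow(11, -1), 13), 0), Rational(-1, 11)) = Mul(Mul(Mul(Rational(1, 11), 13), 0), Rational(-1, 11)) = Mul(Mul(Rational(13, 11), 0), Rational(-1, 11)) = Mul(0, Rational(-1, 11)) = 0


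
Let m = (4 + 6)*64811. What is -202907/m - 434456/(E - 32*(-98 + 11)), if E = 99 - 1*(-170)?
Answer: -282194753231/1978679830 ≈ -142.62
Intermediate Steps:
E = 269 (E = 99 + 170 = 269)
m = 648110 (m = 10*64811 = 648110)
-202907/m - 434456/(E - 32*(-98 + 11)) = -202907/648110 - 434456/(269 - 32*(-98 + 11)) = -202907*1/648110 - 434456/(269 - 32*(-87)) = -202907/648110 - 434456/(269 + 2784) = -202907/648110 - 434456/3053 = -282194753231/1978679830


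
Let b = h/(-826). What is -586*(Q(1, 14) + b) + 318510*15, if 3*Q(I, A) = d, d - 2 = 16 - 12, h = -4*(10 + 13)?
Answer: 1972658458/413 ≈ 4.7764e+6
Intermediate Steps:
h = -92 (h = -4*23 = -92)
b = 46/413 (b = -92/(-826) = -92*(-1/826) = 46/413 ≈ 0.11138)
d = 6 (d = 2 + (16 - 12) = 2 + 4 = 6)
Q(I, A) = 2 (Q(I, A) = (⅓)*6 = 2)
-586*(Q(1, 14) + b) + 318510*15 = -586*(2 + 46/413) + 318510*15 = -586*872/413 + 4777650 = -510992/413 + 4777650 = 1972658458/413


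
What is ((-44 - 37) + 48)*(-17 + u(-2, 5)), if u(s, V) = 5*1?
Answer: 396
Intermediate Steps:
u(s, V) = 5
((-44 - 37) + 48)*(-17 + u(-2, 5)) = ((-44 - 37) + 48)*(-17 + 5) = (-81 + 48)*(-12) = -33*(-12) = 396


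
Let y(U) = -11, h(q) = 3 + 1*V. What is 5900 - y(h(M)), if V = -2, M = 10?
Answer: 5911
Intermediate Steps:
h(q) = 1 (h(q) = 3 + 1*(-2) = 3 - 2 = 1)
5900 - y(h(M)) = 5900 - 1*(-11) = 5900 + 11 = 5911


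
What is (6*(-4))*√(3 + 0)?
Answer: -24*√3 ≈ -41.569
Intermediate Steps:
(6*(-4))*√(3 + 0) = -24*√3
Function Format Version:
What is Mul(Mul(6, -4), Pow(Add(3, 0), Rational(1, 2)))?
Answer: Mul(-24, Pow(3, Rational(1, 2))) ≈ -41.569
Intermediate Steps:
Mul(Mul(6, -4), Pow(Add(3, 0), Rational(1, 2))) = Mul(-24, Pow(3, Rational(1, 2)))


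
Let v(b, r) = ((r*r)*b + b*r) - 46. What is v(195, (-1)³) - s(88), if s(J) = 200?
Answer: -246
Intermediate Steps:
v(b, r) = -46 + b*r + b*r² (v(b, r) = (r²*b + b*r) - 46 = (b*r² + b*r) - 46 = (b*r + b*r²) - 46 = -46 + b*r + b*r²)
v(195, (-1)³) - s(88) = (-46 + 195*(-1)³ + 195*((-1)³)²) - 1*200 = (-46 + 195*(-1) + 195*(-1)²) - 200 = (-46 - 195 + 195*1) - 200 = (-46 - 195 + 195) - 200 = -46 - 200 = -246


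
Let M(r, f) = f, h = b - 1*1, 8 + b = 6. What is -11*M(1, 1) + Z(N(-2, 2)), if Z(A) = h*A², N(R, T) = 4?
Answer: -59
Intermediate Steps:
b = -2 (b = -8 + 6 = -2)
h = -3 (h = -2 - 1*1 = -2 - 1 = -3)
Z(A) = -3*A²
-11*M(1, 1) + Z(N(-2, 2)) = -11*1 - 3*4² = -11 - 3*16 = -11 - 48 = -59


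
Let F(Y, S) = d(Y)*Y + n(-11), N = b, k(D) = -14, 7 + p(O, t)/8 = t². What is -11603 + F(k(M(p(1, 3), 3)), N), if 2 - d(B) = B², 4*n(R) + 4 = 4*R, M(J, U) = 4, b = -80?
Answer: -8899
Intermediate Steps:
p(O, t) = -56 + 8*t²
n(R) = -1 + R (n(R) = -1 + (4*R)/4 = -1 + R)
d(B) = 2 - B²
N = -80
F(Y, S) = -12 + Y*(2 - Y²) (F(Y, S) = (2 - Y²)*Y + (-1 - 11) = Y*(2 - Y²) - 12 = -12 + Y*(2 - Y²))
-11603 + F(k(M(p(1, 3), 3)), N) = -11603 + (-12 - 1*(-14)³ + 2*(-14)) = -11603 + (-12 - 1*(-2744) - 28) = -11603 + (-12 + 2744 - 28) = -11603 + 2704 = -8899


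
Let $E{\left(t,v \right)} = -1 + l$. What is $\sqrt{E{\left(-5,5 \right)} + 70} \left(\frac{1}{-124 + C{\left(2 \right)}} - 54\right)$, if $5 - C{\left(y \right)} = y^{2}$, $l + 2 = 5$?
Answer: $- \frac{13286 \sqrt{2}}{41} \approx -458.27$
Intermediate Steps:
$l = 3$ ($l = -2 + 5 = 3$)
$E{\left(t,v \right)} = 2$ ($E{\left(t,v \right)} = -1 + 3 = 2$)
$C{\left(y \right)} = 5 - y^{2}$
$\sqrt{E{\left(-5,5 \right)} + 70} \left(\frac{1}{-124 + C{\left(2 \right)}} - 54\right) = \sqrt{2 + 70} \left(\frac{1}{-124 + \left(5 - 2^{2}\right)} - 54\right) = \sqrt{72} \left(\frac{1}{-124 + \left(5 - 4\right)} - 54\right) = 6 \sqrt{2} \left(\frac{1}{-124 + \left(5 - 4\right)} - 54\right) = 6 \sqrt{2} \left(\frac{1}{-124 + 1} - 54\right) = 6 \sqrt{2} \left(\frac{1}{-123} - 54\right) = 6 \sqrt{2} \left(- \frac{1}{123} - 54\right) = 6 \sqrt{2} \left(- \frac{6643}{123}\right) = - \frac{13286 \sqrt{2}}{41}$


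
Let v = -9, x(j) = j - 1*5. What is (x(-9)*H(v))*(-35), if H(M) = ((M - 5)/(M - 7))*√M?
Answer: 5145*I/4 ≈ 1286.3*I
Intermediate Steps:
x(j) = -5 + j (x(j) = j - 5 = -5 + j)
H(M) = √M*(-5 + M)/(-7 + M) (H(M) = ((-5 + M)/(-7 + M))*√M = √M*(-5 + M)/(-7 + M))
(x(-9)*H(v))*(-35) = ((-5 - 9)*(√(-9)*(-5 - 9)/(-7 - 9)))*(-35) = -14*3*I*(-14)/(-16)*(-35) = -14*3*I*(-1)*(-14)/16*(-35) = -147*I/4*(-35) = 5145*I/4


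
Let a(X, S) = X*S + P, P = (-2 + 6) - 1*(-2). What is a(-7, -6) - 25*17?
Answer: -377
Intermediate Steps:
P = 6 (P = 4 + 2 = 6)
a(X, S) = 6 + S*X (a(X, S) = X*S + 6 = S*X + 6 = 6 + S*X)
a(-7, -6) - 25*17 = (6 - 6*(-7)) - 25*17 = (6 + 42) - 425 = 48 - 425 = -377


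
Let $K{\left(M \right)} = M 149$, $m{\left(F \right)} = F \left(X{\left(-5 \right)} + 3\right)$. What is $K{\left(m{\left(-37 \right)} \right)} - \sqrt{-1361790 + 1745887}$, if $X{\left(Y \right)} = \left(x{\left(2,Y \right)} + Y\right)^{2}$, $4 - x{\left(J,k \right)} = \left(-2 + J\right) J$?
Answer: $-22052 - \sqrt{384097} \approx -22672.0$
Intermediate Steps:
$x{\left(J,k \right)} = 4 - J \left(-2 + J\right)$ ($x{\left(J,k \right)} = 4 - \left(-2 + J\right) J = 4 - J \left(-2 + J\right)$)
$X{\left(Y \right)} = \left(4 + Y\right)^{2}$ ($X{\left(Y \right)} = \left(\left(4 - 2^{2} + 2 \cdot 2\right) + Y\right)^{2} = \left(\left(4 - 4 + 4\right) + Y\right)^{2} = \left(4 + Y\right)^{2}$)
$m{\left(F \right)} = 4 F$ ($m{\left(F \right)} = F \left(\left(4 - 5\right)^{2} + 3\right) = F \left(\left(-1\right)^{2} + 3\right) = F \left(1 + 3\right) = F 4 = 4 F$)
$K{\left(M \right)} = 149 M$
$K{\left(m{\left(-37 \right)} \right)} - \sqrt{-1361790 + 1745887} = 149 \cdot 4 \left(-37\right) - \sqrt{-1361790 + 1745887} = 149 \left(-148\right) - \sqrt{384097} = -22052 - \sqrt{384097}$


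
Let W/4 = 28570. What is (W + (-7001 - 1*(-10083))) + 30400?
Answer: 147762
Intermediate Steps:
W = 114280 (W = 4*28570 = 114280)
(W + (-7001 - 1*(-10083))) + 30400 = (114280 + (-7001 - 1*(-10083))) + 30400 = (114280 + (-7001 + 10083)) + 30400 = (114280 + 3082) + 30400 = 117362 + 30400 = 147762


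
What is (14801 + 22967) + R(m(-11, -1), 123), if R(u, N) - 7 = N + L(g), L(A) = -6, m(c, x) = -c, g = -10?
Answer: 37892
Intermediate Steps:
R(u, N) = 1 + N (R(u, N) = 7 + (N - 6) = 7 + (-6 + N) = 1 + N)
(14801 + 22967) + R(m(-11, -1), 123) = (14801 + 22967) + (1 + 123) = 37768 + 124 = 37892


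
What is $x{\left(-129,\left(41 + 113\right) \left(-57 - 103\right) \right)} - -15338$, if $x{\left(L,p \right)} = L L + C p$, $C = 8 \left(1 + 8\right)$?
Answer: $-1742101$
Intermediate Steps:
$C = 72$ ($C = 8 \cdot 9 = 72$)
$x{\left(L,p \right)} = L^{2} + 72 p$ ($x{\left(L,p \right)} = L L + 72 p = L^{2} + 72 p$)
$x{\left(-129,\left(41 + 113\right) \left(-57 - 103\right) \right)} - -15338 = \left(\left(-129\right)^{2} + 72 \left(41 + 113\right) \left(-57 - 103\right)\right) - -15338 = \left(16641 + 72 \cdot 154 \left(-160\right)\right) + 15338 = \left(16641 + 72 \left(-24640\right)\right) + 15338 = \left(16641 - 1774080\right) + 15338 = -1757439 + 15338 = -1742101$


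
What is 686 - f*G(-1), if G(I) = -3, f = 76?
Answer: 914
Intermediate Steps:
686 - f*G(-1) = 686 - 76*(-3) = 686 - 1*(-228) = 686 + 228 = 914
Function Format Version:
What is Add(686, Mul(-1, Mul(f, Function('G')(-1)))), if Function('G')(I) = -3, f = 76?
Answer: 914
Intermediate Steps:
Add(686, Mul(-1, Mul(f, Function('G')(-1)))) = Add(686, Mul(-1, Mul(76, -3))) = Add(686, Mul(-1, -228)) = Add(686, 228) = 914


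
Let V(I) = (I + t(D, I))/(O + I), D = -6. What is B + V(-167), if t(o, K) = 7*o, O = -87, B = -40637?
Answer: -10321589/254 ≈ -40636.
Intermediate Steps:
V(I) = (-42 + I)/(-87 + I) (V(I) = (I + 7*(-6))/(-87 + I) = (I - 42)/(-87 + I) = (-42 + I)/(-87 + I))
B + V(-167) = -40637 + (-42 - 167)/(-87 - 167) = -40637 - 209/(-254) = -40637 - 1/254*(-209) = -40637 + 209/254 = -10321589/254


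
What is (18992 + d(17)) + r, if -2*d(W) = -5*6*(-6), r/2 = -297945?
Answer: -576988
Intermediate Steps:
r = -595890 (r = 2*(-297945) = -595890)
d(W) = -90 (d(W) = -(-5*6)*(-6)/2 = -(-15)*(-6) = -½*180 = -90)
(18992 + d(17)) + r = (18992 - 90) - 595890 = 18902 - 595890 = -576988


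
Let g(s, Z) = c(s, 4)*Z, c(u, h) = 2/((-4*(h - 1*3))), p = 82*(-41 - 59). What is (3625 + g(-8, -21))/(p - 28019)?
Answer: -7271/72438 ≈ -0.10038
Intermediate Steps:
p = -8200 (p = 82*(-100) = -8200)
c(u, h) = 2/(12 - 4*h) (c(u, h) = 2/((-4*(h - 3))) = 2/((-4*(-3 + h))) = 2/(12 - 4*h))
g(s, Z) = -Z/2 (g(s, Z) = (-1/(-6 + 2*4))*Z = (-1/(-6 + 8))*Z = (-1/2)*Z = (-1*½)*Z = -Z/2)
(3625 + g(-8, -21))/(p - 28019) = (3625 - ½*(-21))/(-8200 - 28019) = (3625 + 21/2)/(-36219) = (7271/2)*(-1/36219) = -7271/72438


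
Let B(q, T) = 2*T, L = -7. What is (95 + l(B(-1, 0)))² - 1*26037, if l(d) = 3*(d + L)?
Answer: -20561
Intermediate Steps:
l(d) = -21 + 3*d (l(d) = 3*(d - 7) = 3*(-7 + d) = -21 + 3*d)
(95 + l(B(-1, 0)))² - 1*26037 = (95 + (-21 + 3*(2*0)))² - 1*26037 = (95 + (-21 + 3*0))² - 26037 = (95 + (-21 + 0))² - 26037 = (95 - 21)² - 26037 = 74² - 26037 = 5476 - 26037 = -20561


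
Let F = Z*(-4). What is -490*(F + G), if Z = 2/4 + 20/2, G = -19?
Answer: 29890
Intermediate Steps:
Z = 21/2 (Z = 2*(¼) + 20*(½) = ½ + 10 = 21/2 ≈ 10.500)
F = -42 (F = (21/2)*(-4) = -42)
-490*(F + G) = -490*(-42 - 19) = -490*(-61) = 29890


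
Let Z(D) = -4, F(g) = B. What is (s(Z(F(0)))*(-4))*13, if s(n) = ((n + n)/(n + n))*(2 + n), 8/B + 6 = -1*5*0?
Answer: 104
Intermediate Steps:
B = -4/3 (B = 8/(-6 - 1*5*0) = 8/(-6 - 5*0) = 8/(-6 + 0) = 8/(-6) = 8*(-⅙) = -4/3 ≈ -1.3333)
F(g) = -4/3
s(n) = 2 + n (s(n) = ((2*n)/((2*n)))*(2 + n) = ((2*n)*(1/(2*n)))*(2 + n) = 1*(2 + n) = 2 + n)
(s(Z(F(0)))*(-4))*13 = ((2 - 4)*(-4))*13 = -2*(-4)*13 = 8*13 = 104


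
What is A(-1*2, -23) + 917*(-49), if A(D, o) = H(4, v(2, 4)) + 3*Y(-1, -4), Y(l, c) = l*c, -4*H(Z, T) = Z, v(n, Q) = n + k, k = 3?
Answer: -44922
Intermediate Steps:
v(n, Q) = 3 + n (v(n, Q) = n + 3 = 3 + n)
H(Z, T) = -Z/4
Y(l, c) = c*l
A(D, o) = 11 (A(D, o) = -1/4*4 + 3*(-4*(-1)) = -1 + 3*4 = -1 + 12 = 11)
A(-1*2, -23) + 917*(-49) = 11 + 917*(-49) = 11 - 44933 = -44922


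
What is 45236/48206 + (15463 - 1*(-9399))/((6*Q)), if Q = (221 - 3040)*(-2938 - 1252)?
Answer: 801764609333/854085707490 ≈ 0.93874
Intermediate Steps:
Q = 11811610 (Q = -2819*(-4190) = 11811610)
45236/48206 + (15463 - 1*(-9399))/((6*Q)) = 45236/48206 + (15463 - 1*(-9399))/((6*11811610)) = 45236*(1/48206) + (15463 + 9399)/70869660 = 22618/24103 + 24862*(1/70869660) = 22618/24103 + 12431/35434830 = 801764609333/854085707490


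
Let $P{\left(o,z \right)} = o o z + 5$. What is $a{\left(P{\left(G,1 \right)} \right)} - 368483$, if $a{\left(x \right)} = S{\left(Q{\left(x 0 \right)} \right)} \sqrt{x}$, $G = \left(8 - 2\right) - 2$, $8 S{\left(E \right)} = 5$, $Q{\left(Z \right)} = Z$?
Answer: $-368483 + \frac{5 \sqrt{21}}{8} \approx -3.6848 \cdot 10^{5}$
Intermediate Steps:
$S{\left(E \right)} = \frac{5}{8}$ ($S{\left(E \right)} = \frac{1}{8} \cdot 5 = \frac{5}{8}$)
$G = 4$ ($G = 6 - 2 = 4$)
$P{\left(o,z \right)} = 5 + z o^{2}$ ($P{\left(o,z \right)} = o^{2} z + 5 = z o^{2} + 5 = 5 + z o^{2}$)
$a{\left(x \right)} = \frac{5 \sqrt{x}}{8}$
$a{\left(P{\left(G,1 \right)} \right)} - 368483 = \frac{5 \sqrt{5 + 1 \cdot 4^{2}}}{8} - 368483 = \frac{5 \sqrt{5 + 1 \cdot 16}}{8} - 368483 = \frac{5 \sqrt{5 + 16}}{8} - 368483 = \frac{5 \sqrt{21}}{8} - 368483 = -368483 + \frac{5 \sqrt{21}}{8}$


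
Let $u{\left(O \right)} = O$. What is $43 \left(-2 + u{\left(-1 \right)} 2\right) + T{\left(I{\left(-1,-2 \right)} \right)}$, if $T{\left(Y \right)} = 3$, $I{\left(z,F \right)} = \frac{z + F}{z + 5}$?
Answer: $-169$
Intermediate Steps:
$I{\left(z,F \right)} = \frac{F + z}{5 + z}$
$43 \left(-2 + u{\left(-1 \right)} 2\right) + T{\left(I{\left(-1,-2 \right)} \right)} = 43 \left(-2 - 2\right) + 3 = 43 \left(-4\right) + 3 = -172 + 3 = -169$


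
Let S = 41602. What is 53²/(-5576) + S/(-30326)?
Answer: -158579243/84548888 ≈ -1.8756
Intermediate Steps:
53²/(-5576) + S/(-30326) = 53²/(-5576) + 41602/(-30326) = 2809*(-1/5576) + 41602*(-1/30326) = -2809/5576 - 20801/15163 = -158579243/84548888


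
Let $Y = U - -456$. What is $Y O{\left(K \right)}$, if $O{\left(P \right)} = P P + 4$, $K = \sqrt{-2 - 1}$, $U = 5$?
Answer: $461$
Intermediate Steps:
$K = i \sqrt{3}$ ($K = \sqrt{-3} = i \sqrt{3} \approx 1.732 i$)
$O{\left(P \right)} = 4 + P^{2}$ ($O{\left(P \right)} = P^{2} + 4 = 4 + P^{2}$)
$Y = 461$ ($Y = 5 - -456 = 5 + 456 = 461$)
$Y O{\left(K \right)} = 461 \left(4 + \left(i \sqrt{3}\right)^{2}\right) = 461 \left(4 - 3\right) = 461 \cdot 1 = 461$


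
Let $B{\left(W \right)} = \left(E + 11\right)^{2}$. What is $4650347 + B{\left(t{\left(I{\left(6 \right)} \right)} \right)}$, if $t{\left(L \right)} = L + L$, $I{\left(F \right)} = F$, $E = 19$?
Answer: $4651247$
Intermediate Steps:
$t{\left(L \right)} = 2 L$
$B{\left(W \right)} = 900$ ($B{\left(W \right)} = \left(19 + 11\right)^{2} = 30^{2} = 900$)
$4650347 + B{\left(t{\left(I{\left(6 \right)} \right)} \right)} = 4650347 + 900 = 4651247$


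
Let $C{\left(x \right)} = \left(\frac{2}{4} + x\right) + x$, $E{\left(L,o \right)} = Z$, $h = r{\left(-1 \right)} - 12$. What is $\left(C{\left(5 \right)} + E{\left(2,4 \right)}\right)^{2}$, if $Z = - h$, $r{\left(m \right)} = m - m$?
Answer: $\frac{2025}{4} \approx 506.25$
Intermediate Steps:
$r{\left(m \right)} = 0$
$h = -12$ ($h = 0 - 12 = -12$)
$Z = 12$ ($Z = \left(-1\right) \left(-12\right) = 12$)
$E{\left(L,o \right)} = 12$
$C{\left(x \right)} = \frac{1}{2} + 2 x$ ($C{\left(x \right)} = \left(2 \cdot \frac{1}{4} + x\right) + x = \left(\frac{1}{2} + x\right) + x = \frac{1}{2} + 2 x$)
$\left(C{\left(5 \right)} + E{\left(2,4 \right)}\right)^{2} = \left(\left(\frac{1}{2} + 2 \cdot 5\right) + 12\right)^{2} = \left(\left(\frac{1}{2} + 10\right) + 12\right)^{2} = \left(\frac{21}{2} + 12\right)^{2} = \left(\frac{45}{2}\right)^{2} = \frac{2025}{4}$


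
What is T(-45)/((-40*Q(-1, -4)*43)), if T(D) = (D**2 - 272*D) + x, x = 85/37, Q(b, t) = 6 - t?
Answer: -52789/63640 ≈ -0.82949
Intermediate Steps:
x = 85/37 (x = 85*(1/37) = 85/37 ≈ 2.2973)
T(D) = 85/37 + D**2 - 272*D (T(D) = (D**2 - 272*D) + 85/37 = 85/37 + D**2 - 272*D)
T(-45)/((-40*Q(-1, -4)*43)) = (85/37 + (-45)**2 - 272*(-45))/((-40*(6 - 1*(-4))*43)) = (85/37 + 2025 + 12240)/((-40*(6 + 4)*43)) = 527890/(37*((-40*10*43))) = 527890/(37*((-400*43))) = (527890/37)/(-17200) = (527890/37)*(-1/17200) = -52789/63640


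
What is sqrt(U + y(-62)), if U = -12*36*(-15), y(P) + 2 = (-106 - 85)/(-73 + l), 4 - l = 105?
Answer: sqrt(196161162)/174 ≈ 80.493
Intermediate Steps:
l = -101 (l = 4 - 1*105 = 4 - 105 = -101)
y(P) = -157/174 (y(P) = -2 + (-106 - 85)/(-73 - 101) = -2 - 191/(-174) = -2 - 191*(-1/174) = -2 + 191/174 = -157/174)
U = 6480 (U = -432*(-15) = 6480)
sqrt(U + y(-62)) = sqrt(6480 - 157/174) = sqrt(1127363/174) = sqrt(196161162)/174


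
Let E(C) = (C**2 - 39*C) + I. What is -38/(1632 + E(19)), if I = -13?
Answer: -38/1239 ≈ -0.030670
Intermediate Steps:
E(C) = -13 + C**2 - 39*C (E(C) = (C**2 - 39*C) - 13 = -13 + C**2 - 39*C)
-38/(1632 + E(19)) = -38/(1632 + (-13 + 19**2 - 39*19)) = -38/(1632 + (-13 + 361 - 741)) = -38/(1632 - 393) = -38/1239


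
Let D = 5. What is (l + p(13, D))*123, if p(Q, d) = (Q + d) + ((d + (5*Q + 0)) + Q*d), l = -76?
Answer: 9471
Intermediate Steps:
p(Q, d) = 2*d + 6*Q + Q*d (p(Q, d) = (Q + d) + ((d + 5*Q) + Q*d) = (Q + d) + (d + 5*Q + Q*d) = 2*d + 6*Q + Q*d)
(l + p(13, D))*123 = (-76 + (2*5 + 6*13 + 13*5))*123 = (-76 + (10 + 78 + 65))*123 = (-76 + 153)*123 = 77*123 = 9471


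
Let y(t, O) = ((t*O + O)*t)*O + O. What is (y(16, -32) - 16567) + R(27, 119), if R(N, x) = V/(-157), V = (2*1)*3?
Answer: 41122847/157 ≈ 2.6193e+5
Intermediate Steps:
V = 6 (V = 2*3 = 6)
R(N, x) = -6/157 (R(N, x) = 6/(-157) = 6*(-1/157) = -6/157)
y(t, O) = O + O*t*(O + O*t) (y(t, O) = ((O*t + O)*t)*O + O = ((O + O*t)*t)*O + O = (t*(O + O*t))*O + O = O*t*(O + O*t) + O = O + O*t*(O + O*t))
(y(16, -32) - 16567) + R(27, 119) = (-32*(1 - 32*16 - 32*16²) - 16567) - 6/157 = (-32*(1 - 512 - 32*256) - 16567) - 6/157 = (-32*(1 - 512 - 8192) - 16567) - 6/157 = (-32*(-8703) - 16567) - 6/157 = (278496 - 16567) - 6/157 = 261929 - 6/157 = 41122847/157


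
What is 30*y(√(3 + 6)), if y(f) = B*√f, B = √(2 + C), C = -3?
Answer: 30*I*√3 ≈ 51.962*I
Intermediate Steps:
B = I (B = √(2 - 3) = √(-1) = I ≈ 1.0*I)
y(f) = I*√f
30*y(√(3 + 6)) = 30*(I*√(√(3 + 6))) = 30*(I*√(√9)) = 30*(I*√3) = 30*I*√3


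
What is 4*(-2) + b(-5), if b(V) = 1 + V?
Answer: -12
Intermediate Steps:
4*(-2) + b(-5) = 4*(-2) + (1 - 5) = -8 - 4 = -12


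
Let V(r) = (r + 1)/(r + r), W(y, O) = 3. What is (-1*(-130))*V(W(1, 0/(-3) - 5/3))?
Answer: 260/3 ≈ 86.667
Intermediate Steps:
V(r) = (1 + r)/(2*r) (V(r) = (1 + r)/((2*r)) = (1 + r)*(1/(2*r)) = (1 + r)/(2*r))
(-1*(-130))*V(W(1, 0/(-3) - 5/3)) = (-1*(-130))*((½)*(1 + 3)/3) = 130*((½)*(⅓)*4) = 130*(⅔) = 260/3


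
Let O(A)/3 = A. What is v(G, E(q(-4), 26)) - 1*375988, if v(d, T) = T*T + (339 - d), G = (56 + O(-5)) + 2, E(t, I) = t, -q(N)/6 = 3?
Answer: -375368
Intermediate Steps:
O(A) = 3*A
q(N) = -18 (q(N) = -6*3 = -18)
G = 43 (G = (56 + 3*(-5)) + 2 = (56 - 15) + 2 = 41 + 2 = 43)
v(d, T) = 339 + T² - d (v(d, T) = T² + (339 - d) = 339 + T² - d)
v(G, E(q(-4), 26)) - 1*375988 = (339 + (-18)² - 1*43) - 1*375988 = (339 + 324 - 43) - 375988 = 620 - 375988 = -375368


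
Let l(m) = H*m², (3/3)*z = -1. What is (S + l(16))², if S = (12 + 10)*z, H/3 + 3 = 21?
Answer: 190495204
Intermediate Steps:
z = -1
H = 54 (H = -9 + 3*21 = -9 + 63 = 54)
l(m) = 54*m²
S = -22 (S = (12 + 10)*(-1) = 22*(-1) = -22)
(S + l(16))² = (-22 + 54*16²)² = (-22 + 54*256)² = (-22 + 13824)² = 13802² = 190495204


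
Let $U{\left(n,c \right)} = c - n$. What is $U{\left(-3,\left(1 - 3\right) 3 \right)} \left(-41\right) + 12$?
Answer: $135$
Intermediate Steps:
$U{\left(-3,\left(1 - 3\right) 3 \right)} \left(-41\right) + 12 = \left(\left(1 - 3\right) 3 - -3\right) \left(-41\right) + 12 = \left(\left(-2\right) 3 + 3\right) \left(-41\right) + 12 = \left(-6 + 3\right) \left(-41\right) + 12 = \left(-3\right) \left(-41\right) + 12 = 123 + 12 = 135$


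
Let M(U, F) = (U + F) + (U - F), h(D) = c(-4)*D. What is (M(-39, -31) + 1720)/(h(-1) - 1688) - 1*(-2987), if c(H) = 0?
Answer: 2520207/844 ≈ 2986.0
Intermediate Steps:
h(D) = 0 (h(D) = 0*D = 0)
M(U, F) = 2*U (M(U, F) = (F + U) + (U - F) = 2*U)
(M(-39, -31) + 1720)/(h(-1) - 1688) - 1*(-2987) = (2*(-39) + 1720)/(0 - 1688) - 1*(-2987) = (-78 + 1720)/(-1688) + 2987 = 1642*(-1/1688) + 2987 = -821/844 + 2987 = 2520207/844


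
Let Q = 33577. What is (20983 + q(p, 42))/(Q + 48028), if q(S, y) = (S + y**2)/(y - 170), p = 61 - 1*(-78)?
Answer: 141259/549760 ≈ 0.25695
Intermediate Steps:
p = 139 (p = 61 + 78 = 139)
q(S, y) = (S + y**2)/(-170 + y)
(20983 + q(p, 42))/(Q + 48028) = (20983 + (139 + 42**2)/(-170 + 42))/(33577 + 48028) = (20983 + (139 + 1764)/(-128))/81605 = (20983 - 1/128*1903)*(1/81605) = (20983 - 1903/128)*(1/81605) = (2683921/128)*(1/81605) = 141259/549760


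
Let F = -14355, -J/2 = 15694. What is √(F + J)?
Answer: I*√45743 ≈ 213.88*I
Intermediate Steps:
J = -31388 (J = -2*15694 = -31388)
√(F + J) = √(-14355 - 31388) = √(-45743) = I*√45743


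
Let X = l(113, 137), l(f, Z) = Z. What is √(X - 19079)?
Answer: I*√18942 ≈ 137.63*I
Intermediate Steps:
X = 137
√(X - 19079) = √(137 - 19079) = √(-18942) = I*√18942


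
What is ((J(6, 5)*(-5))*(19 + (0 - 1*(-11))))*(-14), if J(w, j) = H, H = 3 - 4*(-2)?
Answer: 23100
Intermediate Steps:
H = 11 (H = 3 + 8 = 11)
J(w, j) = 11
((J(6, 5)*(-5))*(19 + (0 - 1*(-11))))*(-14) = ((11*(-5))*(19 + (0 - 1*(-11))))*(-14) = -55*(19 + (0 + 11))*(-14) = -55*(19 + 11)*(-14) = -55*30*(-14) = -1650*(-14) = 23100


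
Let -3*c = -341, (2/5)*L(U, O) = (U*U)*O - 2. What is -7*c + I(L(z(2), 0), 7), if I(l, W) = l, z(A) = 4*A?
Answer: -2402/3 ≈ -800.67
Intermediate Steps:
L(U, O) = -5 + 5*O*U**2/2 (L(U, O) = 5*((U*U)*O - 2)/2 = 5*(U**2*O - 2)/2 = 5*(O*U**2 - 2)/2 = 5*(-2 + O*U**2)/2 = -5 + 5*O*U**2/2)
c = 341/3 (c = -1/3*(-341) = 341/3 ≈ 113.67)
-7*c + I(L(z(2), 0), 7) = -7*341/3 + (-5 + (5/2)*0*(4*2)**2) = -2387/3 + (-5 + (5/2)*0*8**2) = -2387/3 + (-5 + (5/2)*0*64) = -2387/3 + (-5 + 0) = -2387/3 - 5 = -2402/3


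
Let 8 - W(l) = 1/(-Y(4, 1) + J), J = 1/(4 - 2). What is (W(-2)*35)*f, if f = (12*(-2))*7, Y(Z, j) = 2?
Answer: -50960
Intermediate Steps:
f = -168 (f = -24*7 = -168)
J = ½ (J = 1/2 = ½ ≈ 0.50000)
W(l) = 26/3 (W(l) = 8 - 1/(-1*2 + ½) = 8 - 1/(-2 + ½) = 8 - 1/(-3/2) = 8 - 1*(-⅔) = 8 + ⅔ = 26/3)
(W(-2)*35)*f = ((26/3)*35)*(-168) = (910/3)*(-168) = -50960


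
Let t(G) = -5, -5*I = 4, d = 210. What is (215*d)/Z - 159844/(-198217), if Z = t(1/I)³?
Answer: -357180682/991085 ≈ -360.39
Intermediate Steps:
I = -⅘ (I = -⅕*4 = -⅘ ≈ -0.80000)
Z = -125 (Z = (-5)³ = -125)
(215*d)/Z - 159844/(-198217) = (215*210)/(-125) - 159844/(-198217) = 45150*(-1/125) - 159844*(-1/198217) = -1806/5 + 159844/198217 = -357180682/991085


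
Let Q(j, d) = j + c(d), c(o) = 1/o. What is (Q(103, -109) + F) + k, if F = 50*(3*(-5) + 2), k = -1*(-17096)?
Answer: 1803840/109 ≈ 16549.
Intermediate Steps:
k = 17096
Q(j, d) = j + 1/d
F = -650 (F = 50*(-15 + 2) = 50*(-13) = -650)
(Q(103, -109) + F) + k = ((103 + 1/(-109)) - 650) + 17096 = ((103 - 1/109) - 650) + 17096 = (11226/109 - 650) + 17096 = -59624/109 + 17096 = 1803840/109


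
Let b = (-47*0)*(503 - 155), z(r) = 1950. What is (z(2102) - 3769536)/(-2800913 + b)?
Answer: 3767586/2800913 ≈ 1.3451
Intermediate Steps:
b = 0 (b = 0*348 = 0)
(z(2102) - 3769536)/(-2800913 + b) = (1950 - 3769536)/(-2800913 + 0) = -3767586/(-2800913) = -3767586*(-1/2800913) = 3767586/2800913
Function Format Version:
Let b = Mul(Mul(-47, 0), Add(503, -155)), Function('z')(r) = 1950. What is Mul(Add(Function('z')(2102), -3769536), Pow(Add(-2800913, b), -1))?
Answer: Rational(3767586, 2800913) ≈ 1.3451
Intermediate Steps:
b = 0 (b = Mul(0, 348) = 0)
Mul(Add(Function('z')(2102), -3769536), Pow(Add(-2800913, b), -1)) = Mul(Add(1950, -3769536), Pow(Add(-2800913, 0), -1)) = Mul(-3767586, Pow(-2800913, -1)) = Mul(-3767586, Rational(-1, 2800913)) = Rational(3767586, 2800913)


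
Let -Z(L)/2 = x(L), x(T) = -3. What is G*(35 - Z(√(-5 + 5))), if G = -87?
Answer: -2523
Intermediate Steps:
Z(L) = 6 (Z(L) = -2*(-3) = 6)
G*(35 - Z(√(-5 + 5))) = -87*(35 - 1*6) = -87*(35 - 6) = -87*29 = -2523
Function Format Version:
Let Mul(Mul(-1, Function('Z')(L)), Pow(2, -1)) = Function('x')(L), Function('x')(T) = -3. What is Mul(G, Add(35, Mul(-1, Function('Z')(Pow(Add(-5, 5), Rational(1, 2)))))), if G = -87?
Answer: -2523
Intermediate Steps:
Function('Z')(L) = 6 (Function('Z')(L) = Mul(-2, -3) = 6)
Mul(G, Add(35, Mul(-1, Function('Z')(Pow(Add(-5, 5), Rational(1, 2)))))) = Mul(-87, Add(35, Mul(-1, 6))) = Mul(-87, Add(35, -6)) = Mul(-87, 29) = -2523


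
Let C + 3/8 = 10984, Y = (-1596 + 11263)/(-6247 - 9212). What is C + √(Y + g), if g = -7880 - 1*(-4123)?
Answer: 87869/8 + I*√897999860670/15459 ≈ 10984.0 + 61.299*I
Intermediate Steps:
g = -3757 (g = -7880 + 4123 = -3757)
Y = -9667/15459 (Y = 9667/(-15459) = 9667*(-1/15459) = -9667/15459 ≈ -0.62533)
C = 87869/8 (C = -3/8 + 10984 = 87869/8 ≈ 10984.)
C + √(Y + g) = 87869/8 + √(-9667/15459 - 3757) = 87869/8 + √(-58089130/15459) = 87869/8 + I*√897999860670/15459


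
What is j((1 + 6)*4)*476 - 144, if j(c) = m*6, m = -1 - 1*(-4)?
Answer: 8424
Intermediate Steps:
m = 3 (m = -1 + 4 = 3)
j(c) = 18 (j(c) = 3*6 = 18)
j((1 + 6)*4)*476 - 144 = 18*476 - 144 = 8568 - 144 = 8424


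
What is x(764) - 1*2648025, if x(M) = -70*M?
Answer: -2701505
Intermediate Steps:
x(764) - 1*2648025 = -70*764 - 1*2648025 = -53480 - 2648025 = -2701505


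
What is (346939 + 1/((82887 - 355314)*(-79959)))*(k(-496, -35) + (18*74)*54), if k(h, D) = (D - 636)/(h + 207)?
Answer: 157101550137130896086864/6295284252477 ≈ 2.4955e+10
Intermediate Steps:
k(h, D) = (-636 + D)/(207 + h)
(346939 + 1/((82887 - 355314)*(-79959)))*(k(-496, -35) + (18*74)*54) = (346939 + 1/((82887 - 355314)*(-79959)))*((-636 - 35)/(207 - 496) + (18*74)*54) = (346939 - 1/79959/(-272427))*(-671/(-289) + 1332*54) = (346939 - 1/272427*(-1/79959))*(-1/289*(-671) + 71928) = (346939 + 1/21782990493)*(671/289 + 71928) = (7557368938650928/21782990493)*(20787863/289) = 157101550137130896086864/6295284252477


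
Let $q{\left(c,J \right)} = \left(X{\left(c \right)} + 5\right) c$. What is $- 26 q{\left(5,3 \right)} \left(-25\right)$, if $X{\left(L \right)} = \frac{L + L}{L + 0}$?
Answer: $22750$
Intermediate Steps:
$X{\left(L \right)} = 2$ ($X{\left(L \right)} = \frac{2 L}{L} = 2$)
$q{\left(c,J \right)} = 7 c$ ($q{\left(c,J \right)} = \left(2 + 5\right) c = 7 c$)
$- 26 q{\left(5,3 \right)} \left(-25\right) = - 26 \cdot 7 \cdot 5 \left(-25\right) = \left(-26\right) 35 \left(-25\right) = \left(-910\right) \left(-25\right) = 22750$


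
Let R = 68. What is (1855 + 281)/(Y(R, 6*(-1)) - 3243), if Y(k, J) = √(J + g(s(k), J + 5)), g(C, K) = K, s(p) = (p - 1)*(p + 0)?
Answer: -865881/1314632 - 267*I*√7/1314632 ≈ -0.65865 - 0.00053735*I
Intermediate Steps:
s(p) = p*(-1 + p) (s(p) = (-1 + p)*p = p*(-1 + p))
Y(k, J) = √(5 + 2*J) (Y(k, J) = √(J + (J + 5)) = √(J + (5 + J)) = √(5 + 2*J))
(1855 + 281)/(Y(R, 6*(-1)) - 3243) = (1855 + 281)/(√(5 + 2*(6*(-1))) - 3243) = 2136/(√(5 + 2*(-6)) - 3243) = 2136/(√(5 - 12) - 3243) = 2136/(√(-7) - 3243) = 2136/(I*√7 - 3243) = 2136/(-3243 + I*√7)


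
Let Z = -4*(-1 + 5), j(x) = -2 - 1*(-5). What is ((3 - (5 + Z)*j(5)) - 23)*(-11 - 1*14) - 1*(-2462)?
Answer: 2137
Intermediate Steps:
j(x) = 3 (j(x) = -2 + 5 = 3)
Z = -16 (Z = -4*4 = -16)
((3 - (5 + Z)*j(5)) - 23)*(-11 - 1*14) - 1*(-2462) = ((3 - (5 - 16)*3) - 23)*(-11 - 1*14) - 1*(-2462) = ((3 - (-11)*3) - 23)*(-11 - 14) + 2462 = ((3 - 1*(-33)) - 23)*(-25) + 2462 = ((3 + 33) - 23)*(-25) + 2462 = (36 - 23)*(-25) + 2462 = 13*(-25) + 2462 = -325 + 2462 = 2137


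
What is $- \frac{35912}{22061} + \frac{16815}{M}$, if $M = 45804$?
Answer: $- \frac{424652511}{336827348} \approx -1.2607$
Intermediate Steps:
$- \frac{35912}{22061} + \frac{16815}{M} = - \frac{35912}{22061} + \frac{16815}{45804} = \left(-35912\right) \frac{1}{22061} + 16815 \cdot \frac{1}{45804} = - \frac{35912}{22061} + \frac{5605}{15268} = - \frac{424652511}{336827348}$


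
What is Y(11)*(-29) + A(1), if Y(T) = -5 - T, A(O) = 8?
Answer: 472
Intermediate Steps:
Y(11)*(-29) + A(1) = (-5 - 1*11)*(-29) + 8 = (-5 - 11)*(-29) + 8 = -16*(-29) + 8 = 464 + 8 = 472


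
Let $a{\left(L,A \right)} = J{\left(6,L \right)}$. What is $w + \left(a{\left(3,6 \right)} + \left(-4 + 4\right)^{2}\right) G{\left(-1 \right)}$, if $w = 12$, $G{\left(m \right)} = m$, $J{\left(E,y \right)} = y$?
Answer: $9$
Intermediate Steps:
$a{\left(L,A \right)} = L$
$w + \left(a{\left(3,6 \right)} + \left(-4 + 4\right)^{2}\right) G{\left(-1 \right)} = 12 + \left(3 + \left(-4 + 4\right)^{2}\right) \left(-1\right) = 12 + \left(3 + 0^{2}\right) \left(-1\right) = 12 + \left(3 + 0\right) \left(-1\right) = 12 + 3 \left(-1\right) = 12 - 3 = 9$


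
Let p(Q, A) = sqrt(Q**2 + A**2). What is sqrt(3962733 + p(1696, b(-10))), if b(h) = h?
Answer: sqrt(3962733 + 2*sqrt(719129)) ≈ 1991.1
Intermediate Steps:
p(Q, A) = sqrt(A**2 + Q**2)
sqrt(3962733 + p(1696, b(-10))) = sqrt(3962733 + sqrt((-10)**2 + 1696**2)) = sqrt(3962733 + sqrt(100 + 2876416)) = sqrt(3962733 + sqrt(2876516)) = sqrt(3962733 + 2*sqrt(719129))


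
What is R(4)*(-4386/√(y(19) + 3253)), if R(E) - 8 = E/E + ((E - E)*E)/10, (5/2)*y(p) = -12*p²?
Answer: -39474*√38005/7601 ≈ -1012.4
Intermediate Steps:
y(p) = -24*p²/5 (y(p) = 2*(-12*p²)/5 = -24*p²/5)
R(E) = 9 (R(E) = 8 + (E/E + ((E - E)*E)/10) = 8 + (1 + (0*E)*(⅒)) = 8 + (1 + 0*(⅒)) = 8 + (1 + 0) = 8 + 1 = 9)
R(4)*(-4386/√(y(19) + 3253)) = 9*(-4386/√(-24/5*19² + 3253)) = 9*(-4386/√(-24/5*361 + 3253)) = 9*(-4386/√(-8664/5 + 3253)) = 9*(-4386*√38005/7601) = -39474*√38005/7601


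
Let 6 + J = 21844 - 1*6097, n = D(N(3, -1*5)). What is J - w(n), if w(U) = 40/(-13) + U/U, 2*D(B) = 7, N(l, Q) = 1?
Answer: 204660/13 ≈ 15743.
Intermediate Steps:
D(B) = 7/2 (D(B) = (½)*7 = 7/2)
n = 7/2 ≈ 3.5000
w(U) = -27/13 (w(U) = 40*(-1/13) + 1 = -40/13 + 1 = -27/13)
J = 15741 (J = -6 + (21844 - 1*6097) = -6 + (21844 - 6097) = -6 + 15747 = 15741)
J - w(n) = 15741 - 1*(-27/13) = 15741 + 27/13 = 204660/13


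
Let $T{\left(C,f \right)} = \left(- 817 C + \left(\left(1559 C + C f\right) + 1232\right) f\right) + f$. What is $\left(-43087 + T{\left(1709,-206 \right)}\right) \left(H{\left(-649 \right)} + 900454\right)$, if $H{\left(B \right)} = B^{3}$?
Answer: $130241502691488000$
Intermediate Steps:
$T{\left(C,f \right)} = f - 817 C + f \left(1232 + 1559 C + C f\right)$ ($T{\left(C,f \right)} = \left(- 817 C + \left(1232 + 1559 C + C f\right) f\right) + f = \left(- 817 C + f \left(1232 + 1559 C + C f\right)\right) + f = f - 817 C + f \left(1232 + 1559 C + C f\right)$)
$\left(-43087 + T{\left(1709,-206 \right)}\right) \left(H{\left(-649 \right)} + 900454\right) = \left(-43087 + \left(\left(-817\right) 1709 + 1233 \left(-206\right) + 1709 \left(-206\right)^{2} + 1559 \cdot 1709 \left(-206\right)\right)\right) \left(\left(-649\right)^{3} + 900454\right) = \left(-43087 - 477979313\right) \left(-273359449 + 900454\right) = \left(-43087 - 477979313\right) \left(-272458995\right) = \left(-478022400\right) \left(-272458995\right) = 130241502691488000$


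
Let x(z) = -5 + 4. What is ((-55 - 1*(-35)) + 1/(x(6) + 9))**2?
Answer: 25281/64 ≈ 395.02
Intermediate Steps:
x(z) = -1
((-55 - 1*(-35)) + 1/(x(6) + 9))**2 = ((-55 - 1*(-35)) + 1/(-1 + 9))**2 = ((-55 + 35) + 1/8)**2 = (-20 + 1/8)**2 = (-159/8)**2 = 25281/64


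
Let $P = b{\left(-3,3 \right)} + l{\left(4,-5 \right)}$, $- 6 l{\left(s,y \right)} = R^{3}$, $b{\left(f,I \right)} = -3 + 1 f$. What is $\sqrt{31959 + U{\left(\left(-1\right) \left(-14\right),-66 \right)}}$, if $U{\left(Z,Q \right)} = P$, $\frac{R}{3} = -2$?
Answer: $\sqrt{31989} \approx 178.85$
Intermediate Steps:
$R = -6$ ($R = 3 \left(-2\right) = -6$)
$b{\left(f,I \right)} = -3 + f$
$l{\left(s,y \right)} = 36$ ($l{\left(s,y \right)} = - \frac{\left(-6\right)^{3}}{6} = \left(- \frac{1}{6}\right) \left(-216\right) = 36$)
$P = 30$ ($P = \left(-3 - 3\right) + 36 = -6 + 36 = 30$)
$U{\left(Z,Q \right)} = 30$
$\sqrt{31959 + U{\left(\left(-1\right) \left(-14\right),-66 \right)}} = \sqrt{31959 + 30} = \sqrt{31989}$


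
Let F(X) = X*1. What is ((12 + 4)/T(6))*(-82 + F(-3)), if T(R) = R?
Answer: -680/3 ≈ -226.67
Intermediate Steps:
F(X) = X
((12 + 4)/T(6))*(-82 + F(-3)) = ((12 + 4)/6)*(-82 - 3) = (16*(1/6))*(-85) = (8/3)*(-85) = -680/3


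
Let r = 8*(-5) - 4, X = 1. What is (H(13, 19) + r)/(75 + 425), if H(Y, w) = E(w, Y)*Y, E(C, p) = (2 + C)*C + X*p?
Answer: 1328/125 ≈ 10.624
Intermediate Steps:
E(C, p) = p + C*(2 + C) (E(C, p) = (2 + C)*C + 1*p = C*(2 + C) + p = p + C*(2 + C))
r = -44 (r = -40 - 4 = -44)
H(Y, w) = Y*(Y + w² + 2*w) (H(Y, w) = (Y + w² + 2*w)*Y = Y*(Y + w² + 2*w))
(H(13, 19) + r)/(75 + 425) = (13*(13 + 19² + 2*19) - 44)/(75 + 425) = (13*(13 + 361 + 38) - 44)/500 = (13*412 - 44)*(1/500) = (5356 - 44)*(1/500) = 5312*(1/500) = 1328/125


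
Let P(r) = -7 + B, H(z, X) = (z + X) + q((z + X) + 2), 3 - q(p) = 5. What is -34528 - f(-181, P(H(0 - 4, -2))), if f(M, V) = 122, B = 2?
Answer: -34650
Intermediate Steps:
q(p) = -2 (q(p) = 3 - 1*5 = 3 - 5 = -2)
H(z, X) = -2 + X + z (H(z, X) = (z + X) - 2 = (X + z) - 2 = -2 + X + z)
P(r) = -5 (P(r) = -7 + 2 = -5)
-34528 - f(-181, P(H(0 - 4, -2))) = -34528 - 1*122 = -34528 - 122 = -34650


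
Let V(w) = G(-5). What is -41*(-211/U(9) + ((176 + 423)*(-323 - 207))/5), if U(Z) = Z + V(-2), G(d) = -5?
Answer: 10421667/4 ≈ 2.6054e+6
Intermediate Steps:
V(w) = -5
U(Z) = -5 + Z (U(Z) = Z - 5 = -5 + Z)
-41*(-211/U(9) + ((176 + 423)*(-323 - 207))/5) = -41*(-211/(-5 + 9) + ((176 + 423)*(-323 - 207))/5) = -41*(-211/4 + (599*(-530))*(1/5)) = -41*(-211*1/4 - 317470*1/5) = -41*(-211/4 - 63494) = -41*(-254187/4) = 10421667/4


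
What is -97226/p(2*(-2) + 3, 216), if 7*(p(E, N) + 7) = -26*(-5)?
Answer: -680582/81 ≈ -8402.3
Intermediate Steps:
p(E, N) = 81/7 (p(E, N) = -7 + (-26*(-5))/7 = -7 + (1/7)*130 = -7 + 130/7 = 81/7)
-97226/p(2*(-2) + 3, 216) = -97226/81/7 = -97226*7/81 = -680582/81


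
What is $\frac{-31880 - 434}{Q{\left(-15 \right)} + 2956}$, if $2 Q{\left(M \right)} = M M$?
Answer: $- \frac{64628}{6137} \approx -10.531$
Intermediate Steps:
$Q{\left(M \right)} = \frac{M^{2}}{2}$ ($Q{\left(M \right)} = \frac{M M}{2} = \frac{M^{2}}{2}$)
$\frac{-31880 - 434}{Q{\left(-15 \right)} + 2956} = \frac{-31880 - 434}{\frac{\left(-15\right)^{2}}{2} + 2956} = - \frac{32314}{\frac{1}{2} \cdot 225 + 2956} = - \frac{32314}{\frac{225}{2} + 2956} = - \frac{32314}{\frac{6137}{2}} = \left(-32314\right) \frac{2}{6137} = - \frac{64628}{6137}$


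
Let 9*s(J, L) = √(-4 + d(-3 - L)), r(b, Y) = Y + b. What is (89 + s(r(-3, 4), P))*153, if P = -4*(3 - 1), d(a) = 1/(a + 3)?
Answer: 13617 + 17*I*√62/4 ≈ 13617.0 + 33.465*I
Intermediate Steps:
d(a) = 1/(3 + a)
P = -8 (P = -4*2 = -8)
s(J, L) = √(-4 - 1/L)/9 (s(J, L) = √(-4 + 1/(3 + (-3 - L)))/9 = √(-4 + 1/(-L))/9 = √(-4 - 1/L)/9)
(89 + s(r(-3, 4), P))*153 = (89 + √(-4 - 1/(-8))/9)*153 = (89 + √(-4 - 1*(-⅛))/9)*153 = (89 + √(-4 + ⅛)/9)*153 = (89 + √(-31/8)/9)*153 = (89 + (I*√62/4)/9)*153 = (89 + I*√62/36)*153 = 13617 + 17*I*√62/4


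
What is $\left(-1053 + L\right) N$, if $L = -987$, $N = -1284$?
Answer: $2619360$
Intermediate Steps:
$\left(-1053 + L\right) N = \left(-1053 - 987\right) \left(-1284\right) = \left(-2040\right) \left(-1284\right) = 2619360$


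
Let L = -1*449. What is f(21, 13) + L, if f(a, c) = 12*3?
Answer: -413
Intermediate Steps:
L = -449
f(a, c) = 36
f(21, 13) + L = 36 - 449 = -413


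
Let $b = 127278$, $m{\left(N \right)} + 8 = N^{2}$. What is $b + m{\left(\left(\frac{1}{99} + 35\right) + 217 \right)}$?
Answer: $\frac{1869825871}{9801} \approx 1.9078 \cdot 10^{5}$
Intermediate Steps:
$m{\left(N \right)} = -8 + N^{2}$
$b + m{\left(\left(\frac{1}{99} + 35\right) + 217 \right)} = 127278 - \left(8 - \left(\left(\frac{1}{99} + 35\right) + 217\right)^{2}\right) = 127278 - \left(8 - \left(\frac{3466}{99} + 217\right)^{2}\right) = 127278 - \left(8 - \left(\frac{24949}{99}\right)^{2}\right) = 127278 + \left(-8 + \frac{622452601}{9801}\right) = 127278 + \frac{622374193}{9801} = \frac{1869825871}{9801}$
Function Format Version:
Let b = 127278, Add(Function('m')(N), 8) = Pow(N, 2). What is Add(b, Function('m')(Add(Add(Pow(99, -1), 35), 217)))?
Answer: Rational(1869825871, 9801) ≈ 1.9078e+5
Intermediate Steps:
Function('m')(N) = Add(-8, Pow(N, 2))
Add(b, Function('m')(Add(Add(Pow(99, -1), 35), 217))) = Add(127278, Add(-8, Pow(Add(Add(Pow(99, -1), 35), 217), 2))) = Add(127278, Add(-8, Pow(Add(Add(Rational(1, 99), 35), 217), 2))) = Add(127278, Add(-8, Pow(Add(Rational(3466, 99), 217), 2))) = Add(127278, Add(-8, Pow(Rational(24949, 99), 2))) = Add(127278, Add(-8, Rational(622452601, 9801))) = Add(127278, Rational(622374193, 9801)) = Rational(1869825871, 9801)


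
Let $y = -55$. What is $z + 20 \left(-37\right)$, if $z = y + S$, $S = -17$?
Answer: $-812$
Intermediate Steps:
$z = -72$ ($z = -55 - 17 = -72$)
$z + 20 \left(-37\right) = -72 + 20 \left(-37\right) = -72 - 740 = -812$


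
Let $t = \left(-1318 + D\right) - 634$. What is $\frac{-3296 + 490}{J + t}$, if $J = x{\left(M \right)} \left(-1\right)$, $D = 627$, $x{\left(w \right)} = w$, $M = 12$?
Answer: $\frac{2806}{1337} \approx 2.0987$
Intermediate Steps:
$t = -1325$ ($t = \left(-1318 + 627\right) - 634 = -691 - 634 = -1325$)
$J = -12$ ($J = 12 \left(-1\right) = -12$)
$\frac{-3296 + 490}{J + t} = \frac{-3296 + 490}{-12 - 1325} = - \frac{2806}{-1337} = \left(-2806\right) \left(- \frac{1}{1337}\right) = \frac{2806}{1337}$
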